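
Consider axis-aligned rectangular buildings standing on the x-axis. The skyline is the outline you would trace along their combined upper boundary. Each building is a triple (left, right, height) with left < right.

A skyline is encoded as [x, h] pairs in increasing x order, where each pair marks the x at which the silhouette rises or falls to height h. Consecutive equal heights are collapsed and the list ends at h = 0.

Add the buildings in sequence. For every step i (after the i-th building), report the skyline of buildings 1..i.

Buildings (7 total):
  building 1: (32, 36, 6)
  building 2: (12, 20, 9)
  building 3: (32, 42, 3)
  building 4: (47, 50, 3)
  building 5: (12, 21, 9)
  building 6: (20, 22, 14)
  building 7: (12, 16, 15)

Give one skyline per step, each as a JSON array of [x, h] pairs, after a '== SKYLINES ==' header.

== SKYLINES ==
[[32,6],[36,0]]
[[12,9],[20,0],[32,6],[36,0]]
[[12,9],[20,0],[32,6],[36,3],[42,0]]
[[12,9],[20,0],[32,6],[36,3],[42,0],[47,3],[50,0]]
[[12,9],[21,0],[32,6],[36,3],[42,0],[47,3],[50,0]]
[[12,9],[20,14],[22,0],[32,6],[36,3],[42,0],[47,3],[50,0]]
[[12,15],[16,9],[20,14],[22,0],[32,6],[36,3],[42,0],[47,3],[50,0]]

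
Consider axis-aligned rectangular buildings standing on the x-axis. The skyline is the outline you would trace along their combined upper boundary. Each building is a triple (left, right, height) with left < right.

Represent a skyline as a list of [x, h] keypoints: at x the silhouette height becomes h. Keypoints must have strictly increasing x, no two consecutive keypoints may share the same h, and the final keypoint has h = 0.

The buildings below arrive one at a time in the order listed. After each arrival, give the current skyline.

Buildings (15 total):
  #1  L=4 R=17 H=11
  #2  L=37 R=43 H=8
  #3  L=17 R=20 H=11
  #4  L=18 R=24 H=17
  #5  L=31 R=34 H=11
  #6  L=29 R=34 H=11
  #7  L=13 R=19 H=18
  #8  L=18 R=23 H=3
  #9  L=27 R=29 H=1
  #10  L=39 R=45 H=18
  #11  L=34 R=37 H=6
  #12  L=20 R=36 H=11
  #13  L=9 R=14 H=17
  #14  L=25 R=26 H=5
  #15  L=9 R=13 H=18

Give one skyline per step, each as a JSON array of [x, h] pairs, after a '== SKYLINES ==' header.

== SKYLINES ==
[[4,11],[17,0]]
[[4,11],[17,0],[37,8],[43,0]]
[[4,11],[20,0],[37,8],[43,0]]
[[4,11],[18,17],[24,0],[37,8],[43,0]]
[[4,11],[18,17],[24,0],[31,11],[34,0],[37,8],[43,0]]
[[4,11],[18,17],[24,0],[29,11],[34,0],[37,8],[43,0]]
[[4,11],[13,18],[19,17],[24,0],[29,11],[34,0],[37,8],[43,0]]
[[4,11],[13,18],[19,17],[24,0],[29,11],[34,0],[37,8],[43,0]]
[[4,11],[13,18],[19,17],[24,0],[27,1],[29,11],[34,0],[37,8],[43,0]]
[[4,11],[13,18],[19,17],[24,0],[27,1],[29,11],[34,0],[37,8],[39,18],[45,0]]
[[4,11],[13,18],[19,17],[24,0],[27,1],[29,11],[34,6],[37,8],[39,18],[45,0]]
[[4,11],[13,18],[19,17],[24,11],[36,6],[37,8],[39,18],[45,0]]
[[4,11],[9,17],[13,18],[19,17],[24,11],[36,6],[37,8],[39,18],[45,0]]
[[4,11],[9,17],[13,18],[19,17],[24,11],[36,6],[37,8],[39,18],[45,0]]
[[4,11],[9,18],[19,17],[24,11],[36,6],[37,8],[39,18],[45,0]]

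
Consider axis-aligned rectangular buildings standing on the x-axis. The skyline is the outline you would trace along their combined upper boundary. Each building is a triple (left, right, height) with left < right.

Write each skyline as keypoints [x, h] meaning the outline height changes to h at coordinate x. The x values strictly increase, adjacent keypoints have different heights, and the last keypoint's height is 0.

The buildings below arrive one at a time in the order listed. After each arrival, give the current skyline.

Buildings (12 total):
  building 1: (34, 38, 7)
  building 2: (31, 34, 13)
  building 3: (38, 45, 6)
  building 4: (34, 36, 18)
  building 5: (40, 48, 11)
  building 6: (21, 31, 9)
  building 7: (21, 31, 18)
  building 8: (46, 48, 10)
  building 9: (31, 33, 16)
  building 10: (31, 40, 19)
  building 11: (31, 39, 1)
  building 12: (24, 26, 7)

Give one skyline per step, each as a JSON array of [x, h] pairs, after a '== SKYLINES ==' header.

== SKYLINES ==
[[34,7],[38,0]]
[[31,13],[34,7],[38,0]]
[[31,13],[34,7],[38,6],[45,0]]
[[31,13],[34,18],[36,7],[38,6],[45,0]]
[[31,13],[34,18],[36,7],[38,6],[40,11],[48,0]]
[[21,9],[31,13],[34,18],[36,7],[38,6],[40,11],[48,0]]
[[21,18],[31,13],[34,18],[36,7],[38,6],[40,11],[48,0]]
[[21,18],[31,13],[34,18],[36,7],[38,6],[40,11],[48,0]]
[[21,18],[31,16],[33,13],[34,18],[36,7],[38,6],[40,11],[48,0]]
[[21,18],[31,19],[40,11],[48,0]]
[[21,18],[31,19],[40,11],[48,0]]
[[21,18],[31,19],[40,11],[48,0]]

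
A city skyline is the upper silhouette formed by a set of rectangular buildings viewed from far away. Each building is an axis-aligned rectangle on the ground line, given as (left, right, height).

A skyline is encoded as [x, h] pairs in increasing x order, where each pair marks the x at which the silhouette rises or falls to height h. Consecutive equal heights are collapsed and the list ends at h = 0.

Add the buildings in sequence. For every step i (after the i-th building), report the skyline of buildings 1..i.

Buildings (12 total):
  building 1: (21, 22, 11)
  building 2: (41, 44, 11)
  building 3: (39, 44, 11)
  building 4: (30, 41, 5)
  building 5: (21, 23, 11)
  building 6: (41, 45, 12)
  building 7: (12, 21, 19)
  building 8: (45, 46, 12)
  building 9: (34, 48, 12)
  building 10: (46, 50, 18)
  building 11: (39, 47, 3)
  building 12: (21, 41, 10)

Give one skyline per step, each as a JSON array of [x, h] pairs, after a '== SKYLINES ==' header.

== SKYLINES ==
[[21,11],[22,0]]
[[21,11],[22,0],[41,11],[44,0]]
[[21,11],[22,0],[39,11],[44,0]]
[[21,11],[22,0],[30,5],[39,11],[44,0]]
[[21,11],[23,0],[30,5],[39,11],[44,0]]
[[21,11],[23,0],[30,5],[39,11],[41,12],[45,0]]
[[12,19],[21,11],[23,0],[30,5],[39,11],[41,12],[45,0]]
[[12,19],[21,11],[23,0],[30,5],[39,11],[41,12],[46,0]]
[[12,19],[21,11],[23,0],[30,5],[34,12],[48,0]]
[[12,19],[21,11],[23,0],[30,5],[34,12],[46,18],[50,0]]
[[12,19],[21,11],[23,0],[30,5],[34,12],[46,18],[50,0]]
[[12,19],[21,11],[23,10],[34,12],[46,18],[50,0]]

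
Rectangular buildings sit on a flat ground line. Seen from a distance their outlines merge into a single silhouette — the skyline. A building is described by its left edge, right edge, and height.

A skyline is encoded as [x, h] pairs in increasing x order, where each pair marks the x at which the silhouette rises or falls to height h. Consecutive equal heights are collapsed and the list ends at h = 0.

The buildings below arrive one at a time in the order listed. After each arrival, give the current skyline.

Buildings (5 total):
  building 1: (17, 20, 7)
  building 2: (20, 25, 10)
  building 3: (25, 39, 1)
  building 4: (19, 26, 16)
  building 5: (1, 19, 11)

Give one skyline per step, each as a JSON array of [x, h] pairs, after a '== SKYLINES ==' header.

== SKYLINES ==
[[17,7],[20,0]]
[[17,7],[20,10],[25,0]]
[[17,7],[20,10],[25,1],[39,0]]
[[17,7],[19,16],[26,1],[39,0]]
[[1,11],[19,16],[26,1],[39,0]]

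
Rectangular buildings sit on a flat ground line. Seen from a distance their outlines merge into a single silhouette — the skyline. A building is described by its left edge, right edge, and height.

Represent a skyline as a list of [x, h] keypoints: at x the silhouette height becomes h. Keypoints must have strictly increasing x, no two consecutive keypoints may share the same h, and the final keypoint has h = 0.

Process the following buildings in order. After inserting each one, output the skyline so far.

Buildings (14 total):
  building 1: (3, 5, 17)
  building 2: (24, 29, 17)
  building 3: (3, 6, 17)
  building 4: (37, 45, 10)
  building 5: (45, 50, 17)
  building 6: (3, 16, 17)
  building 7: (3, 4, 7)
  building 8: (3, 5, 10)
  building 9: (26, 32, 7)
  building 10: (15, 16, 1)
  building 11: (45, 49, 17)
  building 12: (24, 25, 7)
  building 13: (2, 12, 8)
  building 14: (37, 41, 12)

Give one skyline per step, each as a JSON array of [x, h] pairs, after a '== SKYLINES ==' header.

== SKYLINES ==
[[3,17],[5,0]]
[[3,17],[5,0],[24,17],[29,0]]
[[3,17],[6,0],[24,17],[29,0]]
[[3,17],[6,0],[24,17],[29,0],[37,10],[45,0]]
[[3,17],[6,0],[24,17],[29,0],[37,10],[45,17],[50,0]]
[[3,17],[16,0],[24,17],[29,0],[37,10],[45,17],[50,0]]
[[3,17],[16,0],[24,17],[29,0],[37,10],[45,17],[50,0]]
[[3,17],[16,0],[24,17],[29,0],[37,10],[45,17],[50,0]]
[[3,17],[16,0],[24,17],[29,7],[32,0],[37,10],[45,17],[50,0]]
[[3,17],[16,0],[24,17],[29,7],[32,0],[37,10],[45,17],[50,0]]
[[3,17],[16,0],[24,17],[29,7],[32,0],[37,10],[45,17],[50,0]]
[[3,17],[16,0],[24,17],[29,7],[32,0],[37,10],[45,17],[50,0]]
[[2,8],[3,17],[16,0],[24,17],[29,7],[32,0],[37,10],[45,17],[50,0]]
[[2,8],[3,17],[16,0],[24,17],[29,7],[32,0],[37,12],[41,10],[45,17],[50,0]]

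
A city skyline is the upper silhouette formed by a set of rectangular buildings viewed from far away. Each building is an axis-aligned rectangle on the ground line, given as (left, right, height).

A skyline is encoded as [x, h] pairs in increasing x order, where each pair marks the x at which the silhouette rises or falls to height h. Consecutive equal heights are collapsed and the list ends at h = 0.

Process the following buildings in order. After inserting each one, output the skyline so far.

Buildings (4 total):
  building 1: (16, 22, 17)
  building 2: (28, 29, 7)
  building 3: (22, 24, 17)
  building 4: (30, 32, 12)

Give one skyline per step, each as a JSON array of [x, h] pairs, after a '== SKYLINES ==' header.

== SKYLINES ==
[[16,17],[22,0]]
[[16,17],[22,0],[28,7],[29,0]]
[[16,17],[24,0],[28,7],[29,0]]
[[16,17],[24,0],[28,7],[29,0],[30,12],[32,0]]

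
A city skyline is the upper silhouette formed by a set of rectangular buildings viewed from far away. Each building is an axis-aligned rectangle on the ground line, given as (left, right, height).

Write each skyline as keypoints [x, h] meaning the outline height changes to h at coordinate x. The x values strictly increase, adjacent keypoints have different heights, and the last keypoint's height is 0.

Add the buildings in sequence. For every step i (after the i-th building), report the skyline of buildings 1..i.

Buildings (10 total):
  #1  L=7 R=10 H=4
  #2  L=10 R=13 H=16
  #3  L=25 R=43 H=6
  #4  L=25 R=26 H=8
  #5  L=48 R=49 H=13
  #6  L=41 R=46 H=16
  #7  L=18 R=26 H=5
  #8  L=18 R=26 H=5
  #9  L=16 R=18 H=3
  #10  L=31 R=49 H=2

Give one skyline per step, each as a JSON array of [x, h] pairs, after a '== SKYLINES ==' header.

== SKYLINES ==
[[7,4],[10,0]]
[[7,4],[10,16],[13,0]]
[[7,4],[10,16],[13,0],[25,6],[43,0]]
[[7,4],[10,16],[13,0],[25,8],[26,6],[43,0]]
[[7,4],[10,16],[13,0],[25,8],[26,6],[43,0],[48,13],[49,0]]
[[7,4],[10,16],[13,0],[25,8],[26,6],[41,16],[46,0],[48,13],[49,0]]
[[7,4],[10,16],[13,0],[18,5],[25,8],[26,6],[41,16],[46,0],[48,13],[49,0]]
[[7,4],[10,16],[13,0],[18,5],[25,8],[26,6],[41,16],[46,0],[48,13],[49,0]]
[[7,4],[10,16],[13,0],[16,3],[18,5],[25,8],[26,6],[41,16],[46,0],[48,13],[49,0]]
[[7,4],[10,16],[13,0],[16,3],[18,5],[25,8],[26,6],[41,16],[46,2],[48,13],[49,0]]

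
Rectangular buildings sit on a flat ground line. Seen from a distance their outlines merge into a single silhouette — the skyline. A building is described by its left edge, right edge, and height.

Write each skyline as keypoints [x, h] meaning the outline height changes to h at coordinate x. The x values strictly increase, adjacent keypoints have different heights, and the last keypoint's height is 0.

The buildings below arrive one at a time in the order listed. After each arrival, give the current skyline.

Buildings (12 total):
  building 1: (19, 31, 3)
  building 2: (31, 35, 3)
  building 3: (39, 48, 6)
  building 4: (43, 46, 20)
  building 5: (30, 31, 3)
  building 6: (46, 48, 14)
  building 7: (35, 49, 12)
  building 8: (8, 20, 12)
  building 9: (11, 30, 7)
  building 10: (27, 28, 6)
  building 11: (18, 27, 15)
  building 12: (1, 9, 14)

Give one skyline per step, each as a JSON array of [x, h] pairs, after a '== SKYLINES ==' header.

== SKYLINES ==
[[19,3],[31,0]]
[[19,3],[35,0]]
[[19,3],[35,0],[39,6],[48,0]]
[[19,3],[35,0],[39,6],[43,20],[46,6],[48,0]]
[[19,3],[35,0],[39,6],[43,20],[46,6],[48,0]]
[[19,3],[35,0],[39,6],[43,20],[46,14],[48,0]]
[[19,3],[35,12],[43,20],[46,14],[48,12],[49,0]]
[[8,12],[20,3],[35,12],[43,20],[46,14],[48,12],[49,0]]
[[8,12],[20,7],[30,3],[35,12],[43,20],[46,14],[48,12],[49,0]]
[[8,12],[20,7],[30,3],[35,12],[43,20],[46,14],[48,12],[49,0]]
[[8,12],[18,15],[27,7],[30,3],[35,12],[43,20],[46,14],[48,12],[49,0]]
[[1,14],[9,12],[18,15],[27,7],[30,3],[35,12],[43,20],[46,14],[48,12],[49,0]]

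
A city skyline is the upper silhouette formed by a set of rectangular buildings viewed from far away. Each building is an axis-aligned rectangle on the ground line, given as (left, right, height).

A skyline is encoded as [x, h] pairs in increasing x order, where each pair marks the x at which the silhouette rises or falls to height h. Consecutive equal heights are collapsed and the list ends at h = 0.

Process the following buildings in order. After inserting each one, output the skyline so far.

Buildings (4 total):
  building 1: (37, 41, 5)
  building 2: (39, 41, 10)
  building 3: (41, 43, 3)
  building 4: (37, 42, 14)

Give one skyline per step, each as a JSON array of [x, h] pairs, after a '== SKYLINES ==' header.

== SKYLINES ==
[[37,5],[41,0]]
[[37,5],[39,10],[41,0]]
[[37,5],[39,10],[41,3],[43,0]]
[[37,14],[42,3],[43,0]]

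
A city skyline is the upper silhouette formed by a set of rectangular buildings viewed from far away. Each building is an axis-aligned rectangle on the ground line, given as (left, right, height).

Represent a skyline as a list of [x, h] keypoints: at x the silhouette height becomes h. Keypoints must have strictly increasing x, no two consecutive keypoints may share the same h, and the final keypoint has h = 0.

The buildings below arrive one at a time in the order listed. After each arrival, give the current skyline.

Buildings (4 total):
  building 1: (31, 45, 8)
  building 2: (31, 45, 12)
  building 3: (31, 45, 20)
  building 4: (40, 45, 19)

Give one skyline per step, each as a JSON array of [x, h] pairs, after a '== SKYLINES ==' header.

== SKYLINES ==
[[31,8],[45,0]]
[[31,12],[45,0]]
[[31,20],[45,0]]
[[31,20],[45,0]]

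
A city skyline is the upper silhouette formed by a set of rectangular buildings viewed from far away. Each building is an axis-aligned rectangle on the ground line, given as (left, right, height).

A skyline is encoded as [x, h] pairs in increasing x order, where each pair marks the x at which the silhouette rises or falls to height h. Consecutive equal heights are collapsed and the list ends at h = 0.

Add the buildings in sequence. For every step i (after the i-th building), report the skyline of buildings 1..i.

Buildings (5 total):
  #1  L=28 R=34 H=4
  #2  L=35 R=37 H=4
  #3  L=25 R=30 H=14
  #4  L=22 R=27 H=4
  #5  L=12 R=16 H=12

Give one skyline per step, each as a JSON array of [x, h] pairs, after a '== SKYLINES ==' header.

== SKYLINES ==
[[28,4],[34,0]]
[[28,4],[34,0],[35,4],[37,0]]
[[25,14],[30,4],[34,0],[35,4],[37,0]]
[[22,4],[25,14],[30,4],[34,0],[35,4],[37,0]]
[[12,12],[16,0],[22,4],[25,14],[30,4],[34,0],[35,4],[37,0]]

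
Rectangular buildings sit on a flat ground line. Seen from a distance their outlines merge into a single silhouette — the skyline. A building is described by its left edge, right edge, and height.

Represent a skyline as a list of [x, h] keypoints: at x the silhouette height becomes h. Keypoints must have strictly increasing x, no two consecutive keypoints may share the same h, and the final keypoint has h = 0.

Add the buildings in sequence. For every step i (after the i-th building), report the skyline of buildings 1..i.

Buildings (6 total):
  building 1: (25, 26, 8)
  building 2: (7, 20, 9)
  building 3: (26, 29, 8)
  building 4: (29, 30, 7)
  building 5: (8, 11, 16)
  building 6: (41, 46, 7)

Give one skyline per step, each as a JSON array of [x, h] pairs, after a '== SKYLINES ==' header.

== SKYLINES ==
[[25,8],[26,0]]
[[7,9],[20,0],[25,8],[26,0]]
[[7,9],[20,0],[25,8],[29,0]]
[[7,9],[20,0],[25,8],[29,7],[30,0]]
[[7,9],[8,16],[11,9],[20,0],[25,8],[29,7],[30,0]]
[[7,9],[8,16],[11,9],[20,0],[25,8],[29,7],[30,0],[41,7],[46,0]]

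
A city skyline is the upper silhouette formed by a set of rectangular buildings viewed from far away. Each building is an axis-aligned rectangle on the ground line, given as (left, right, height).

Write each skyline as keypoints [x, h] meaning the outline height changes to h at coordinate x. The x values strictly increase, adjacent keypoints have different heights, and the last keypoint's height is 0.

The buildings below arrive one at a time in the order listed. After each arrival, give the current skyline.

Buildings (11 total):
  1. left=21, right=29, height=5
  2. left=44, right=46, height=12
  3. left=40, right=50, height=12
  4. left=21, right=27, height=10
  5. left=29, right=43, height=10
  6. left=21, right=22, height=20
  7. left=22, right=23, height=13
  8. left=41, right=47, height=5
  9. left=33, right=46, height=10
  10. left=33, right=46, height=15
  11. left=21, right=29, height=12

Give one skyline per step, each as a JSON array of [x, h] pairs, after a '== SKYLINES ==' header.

== SKYLINES ==
[[21,5],[29,0]]
[[21,5],[29,0],[44,12],[46,0]]
[[21,5],[29,0],[40,12],[50,0]]
[[21,10],[27,5],[29,0],[40,12],[50,0]]
[[21,10],[27,5],[29,10],[40,12],[50,0]]
[[21,20],[22,10],[27,5],[29,10],[40,12],[50,0]]
[[21,20],[22,13],[23,10],[27,5],[29,10],[40,12],[50,0]]
[[21,20],[22,13],[23,10],[27,5],[29,10],[40,12],[50,0]]
[[21,20],[22,13],[23,10],[27,5],[29,10],[40,12],[50,0]]
[[21,20],[22,13],[23,10],[27,5],[29,10],[33,15],[46,12],[50,0]]
[[21,20],[22,13],[23,12],[29,10],[33,15],[46,12],[50,0]]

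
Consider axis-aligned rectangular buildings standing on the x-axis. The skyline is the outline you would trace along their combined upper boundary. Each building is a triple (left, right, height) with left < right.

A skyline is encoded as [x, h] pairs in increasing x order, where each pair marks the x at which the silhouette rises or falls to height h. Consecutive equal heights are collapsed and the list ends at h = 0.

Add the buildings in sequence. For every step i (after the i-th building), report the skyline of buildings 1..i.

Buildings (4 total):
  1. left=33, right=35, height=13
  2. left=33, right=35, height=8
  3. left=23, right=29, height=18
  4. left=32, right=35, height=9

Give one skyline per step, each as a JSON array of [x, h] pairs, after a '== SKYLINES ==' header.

== SKYLINES ==
[[33,13],[35,0]]
[[33,13],[35,0]]
[[23,18],[29,0],[33,13],[35,0]]
[[23,18],[29,0],[32,9],[33,13],[35,0]]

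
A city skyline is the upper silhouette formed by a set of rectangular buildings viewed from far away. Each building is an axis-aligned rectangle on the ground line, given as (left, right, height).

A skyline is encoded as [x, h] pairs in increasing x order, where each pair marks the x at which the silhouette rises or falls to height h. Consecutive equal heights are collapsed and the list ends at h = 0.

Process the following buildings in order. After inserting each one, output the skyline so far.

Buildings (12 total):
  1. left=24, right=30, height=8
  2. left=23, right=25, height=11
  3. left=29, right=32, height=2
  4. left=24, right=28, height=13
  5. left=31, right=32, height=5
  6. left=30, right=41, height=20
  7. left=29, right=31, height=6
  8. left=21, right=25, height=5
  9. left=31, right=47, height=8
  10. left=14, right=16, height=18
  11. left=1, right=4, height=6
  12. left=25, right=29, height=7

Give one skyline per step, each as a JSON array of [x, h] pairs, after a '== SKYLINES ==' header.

== SKYLINES ==
[[24,8],[30,0]]
[[23,11],[25,8],[30,0]]
[[23,11],[25,8],[30,2],[32,0]]
[[23,11],[24,13],[28,8],[30,2],[32,0]]
[[23,11],[24,13],[28,8],[30,2],[31,5],[32,0]]
[[23,11],[24,13],[28,8],[30,20],[41,0]]
[[23,11],[24,13],[28,8],[30,20],[41,0]]
[[21,5],[23,11],[24,13],[28,8],[30,20],[41,0]]
[[21,5],[23,11],[24,13],[28,8],[30,20],[41,8],[47,0]]
[[14,18],[16,0],[21,5],[23,11],[24,13],[28,8],[30,20],[41,8],[47,0]]
[[1,6],[4,0],[14,18],[16,0],[21,5],[23,11],[24,13],[28,8],[30,20],[41,8],[47,0]]
[[1,6],[4,0],[14,18],[16,0],[21,5],[23,11],[24,13],[28,8],[30,20],[41,8],[47,0]]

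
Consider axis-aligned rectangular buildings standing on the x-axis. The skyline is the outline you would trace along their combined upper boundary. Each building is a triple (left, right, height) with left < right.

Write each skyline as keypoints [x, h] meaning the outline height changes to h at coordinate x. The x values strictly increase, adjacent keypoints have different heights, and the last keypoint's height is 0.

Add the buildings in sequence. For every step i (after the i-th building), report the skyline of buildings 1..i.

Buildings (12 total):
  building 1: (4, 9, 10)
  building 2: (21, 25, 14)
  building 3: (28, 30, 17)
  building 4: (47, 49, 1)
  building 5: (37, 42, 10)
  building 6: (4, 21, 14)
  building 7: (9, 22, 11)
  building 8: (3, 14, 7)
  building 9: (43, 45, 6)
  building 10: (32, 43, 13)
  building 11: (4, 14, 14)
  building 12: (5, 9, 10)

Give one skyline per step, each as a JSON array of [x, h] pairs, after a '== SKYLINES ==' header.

== SKYLINES ==
[[4,10],[9,0]]
[[4,10],[9,0],[21,14],[25,0]]
[[4,10],[9,0],[21,14],[25,0],[28,17],[30,0]]
[[4,10],[9,0],[21,14],[25,0],[28,17],[30,0],[47,1],[49,0]]
[[4,10],[9,0],[21,14],[25,0],[28,17],[30,0],[37,10],[42,0],[47,1],[49,0]]
[[4,14],[25,0],[28,17],[30,0],[37,10],[42,0],[47,1],[49,0]]
[[4,14],[25,0],[28,17],[30,0],[37,10],[42,0],[47,1],[49,0]]
[[3,7],[4,14],[25,0],[28,17],[30,0],[37,10],[42,0],[47,1],[49,0]]
[[3,7],[4,14],[25,0],[28,17],[30,0],[37,10],[42,0],[43,6],[45,0],[47,1],[49,0]]
[[3,7],[4,14],[25,0],[28,17],[30,0],[32,13],[43,6],[45,0],[47,1],[49,0]]
[[3,7],[4,14],[25,0],[28,17],[30,0],[32,13],[43,6],[45,0],[47,1],[49,0]]
[[3,7],[4,14],[25,0],[28,17],[30,0],[32,13],[43,6],[45,0],[47,1],[49,0]]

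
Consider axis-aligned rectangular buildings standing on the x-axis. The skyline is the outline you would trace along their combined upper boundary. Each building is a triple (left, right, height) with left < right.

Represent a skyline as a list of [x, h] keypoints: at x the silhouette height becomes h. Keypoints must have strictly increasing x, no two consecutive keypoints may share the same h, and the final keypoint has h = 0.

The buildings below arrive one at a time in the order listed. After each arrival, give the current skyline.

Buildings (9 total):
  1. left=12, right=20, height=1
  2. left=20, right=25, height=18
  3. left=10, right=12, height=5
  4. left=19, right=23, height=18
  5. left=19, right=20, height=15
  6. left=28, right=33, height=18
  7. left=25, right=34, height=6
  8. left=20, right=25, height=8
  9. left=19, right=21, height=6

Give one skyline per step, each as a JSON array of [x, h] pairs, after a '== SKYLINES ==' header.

== SKYLINES ==
[[12,1],[20,0]]
[[12,1],[20,18],[25,0]]
[[10,5],[12,1],[20,18],[25,0]]
[[10,5],[12,1],[19,18],[25,0]]
[[10,5],[12,1],[19,18],[25,0]]
[[10,5],[12,1],[19,18],[25,0],[28,18],[33,0]]
[[10,5],[12,1],[19,18],[25,6],[28,18],[33,6],[34,0]]
[[10,5],[12,1],[19,18],[25,6],[28,18],[33,6],[34,0]]
[[10,5],[12,1],[19,18],[25,6],[28,18],[33,6],[34,0]]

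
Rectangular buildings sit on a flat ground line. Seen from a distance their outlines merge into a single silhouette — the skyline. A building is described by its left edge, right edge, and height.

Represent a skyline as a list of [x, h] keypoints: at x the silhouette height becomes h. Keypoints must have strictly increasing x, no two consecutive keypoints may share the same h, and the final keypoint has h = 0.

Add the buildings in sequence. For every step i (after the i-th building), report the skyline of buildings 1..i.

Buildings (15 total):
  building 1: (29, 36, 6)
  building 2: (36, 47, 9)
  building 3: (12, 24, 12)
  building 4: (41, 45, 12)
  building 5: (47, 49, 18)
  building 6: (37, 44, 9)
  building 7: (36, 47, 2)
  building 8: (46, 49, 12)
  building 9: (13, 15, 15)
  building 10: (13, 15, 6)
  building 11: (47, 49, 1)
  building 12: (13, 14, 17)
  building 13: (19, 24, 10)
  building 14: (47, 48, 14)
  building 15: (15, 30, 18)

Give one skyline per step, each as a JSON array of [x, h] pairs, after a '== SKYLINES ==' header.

== SKYLINES ==
[[29,6],[36,0]]
[[29,6],[36,9],[47,0]]
[[12,12],[24,0],[29,6],[36,9],[47,0]]
[[12,12],[24,0],[29,6],[36,9],[41,12],[45,9],[47,0]]
[[12,12],[24,0],[29,6],[36,9],[41,12],[45,9],[47,18],[49,0]]
[[12,12],[24,0],[29,6],[36,9],[41,12],[45,9],[47,18],[49,0]]
[[12,12],[24,0],[29,6],[36,9],[41,12],[45,9],[47,18],[49,0]]
[[12,12],[24,0],[29,6],[36,9],[41,12],[45,9],[46,12],[47,18],[49,0]]
[[12,12],[13,15],[15,12],[24,0],[29,6],[36,9],[41,12],[45,9],[46,12],[47,18],[49,0]]
[[12,12],[13,15],[15,12],[24,0],[29,6],[36,9],[41,12],[45,9],[46,12],[47,18],[49,0]]
[[12,12],[13,15],[15,12],[24,0],[29,6],[36,9],[41,12],[45,9],[46,12],[47,18],[49,0]]
[[12,12],[13,17],[14,15],[15,12],[24,0],[29,6],[36,9],[41,12],[45,9],[46,12],[47,18],[49,0]]
[[12,12],[13,17],[14,15],[15,12],[24,0],[29,6],[36,9],[41,12],[45,9],[46,12],[47,18],[49,0]]
[[12,12],[13,17],[14,15],[15,12],[24,0],[29,6],[36,9],[41,12],[45,9],[46,12],[47,18],[49,0]]
[[12,12],[13,17],[14,15],[15,18],[30,6],[36,9],[41,12],[45,9],[46,12],[47,18],[49,0]]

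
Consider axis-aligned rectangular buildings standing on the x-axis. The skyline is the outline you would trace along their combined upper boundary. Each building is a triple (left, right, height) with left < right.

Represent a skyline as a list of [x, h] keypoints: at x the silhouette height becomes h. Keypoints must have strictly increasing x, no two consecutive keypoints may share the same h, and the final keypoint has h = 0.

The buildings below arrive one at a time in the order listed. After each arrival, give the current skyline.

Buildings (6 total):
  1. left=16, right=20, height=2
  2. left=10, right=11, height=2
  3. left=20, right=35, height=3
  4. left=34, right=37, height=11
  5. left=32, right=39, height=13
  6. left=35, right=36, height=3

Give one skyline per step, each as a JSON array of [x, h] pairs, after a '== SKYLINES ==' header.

== SKYLINES ==
[[16,2],[20,0]]
[[10,2],[11,0],[16,2],[20,0]]
[[10,2],[11,0],[16,2],[20,3],[35,0]]
[[10,2],[11,0],[16,2],[20,3],[34,11],[37,0]]
[[10,2],[11,0],[16,2],[20,3],[32,13],[39,0]]
[[10,2],[11,0],[16,2],[20,3],[32,13],[39,0]]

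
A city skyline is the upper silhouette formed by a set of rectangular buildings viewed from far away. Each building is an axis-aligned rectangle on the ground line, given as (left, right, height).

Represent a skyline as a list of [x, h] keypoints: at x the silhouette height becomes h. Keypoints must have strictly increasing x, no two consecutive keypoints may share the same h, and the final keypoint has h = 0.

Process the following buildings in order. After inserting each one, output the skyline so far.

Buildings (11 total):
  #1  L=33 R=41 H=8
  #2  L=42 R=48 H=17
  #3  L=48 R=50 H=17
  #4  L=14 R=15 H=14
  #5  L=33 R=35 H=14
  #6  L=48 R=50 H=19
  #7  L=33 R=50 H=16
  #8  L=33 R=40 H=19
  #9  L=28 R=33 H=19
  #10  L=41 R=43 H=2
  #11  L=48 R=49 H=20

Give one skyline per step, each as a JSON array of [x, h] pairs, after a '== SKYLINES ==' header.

== SKYLINES ==
[[33,8],[41,0]]
[[33,8],[41,0],[42,17],[48,0]]
[[33,8],[41,0],[42,17],[50,0]]
[[14,14],[15,0],[33,8],[41,0],[42,17],[50,0]]
[[14,14],[15,0],[33,14],[35,8],[41,0],[42,17],[50,0]]
[[14,14],[15,0],[33,14],[35,8],[41,0],[42,17],[48,19],[50,0]]
[[14,14],[15,0],[33,16],[42,17],[48,19],[50,0]]
[[14,14],[15,0],[33,19],[40,16],[42,17],[48,19],[50,0]]
[[14,14],[15,0],[28,19],[40,16],[42,17],[48,19],[50,0]]
[[14,14],[15,0],[28,19],[40,16],[42,17],[48,19],[50,0]]
[[14,14],[15,0],[28,19],[40,16],[42,17],[48,20],[49,19],[50,0]]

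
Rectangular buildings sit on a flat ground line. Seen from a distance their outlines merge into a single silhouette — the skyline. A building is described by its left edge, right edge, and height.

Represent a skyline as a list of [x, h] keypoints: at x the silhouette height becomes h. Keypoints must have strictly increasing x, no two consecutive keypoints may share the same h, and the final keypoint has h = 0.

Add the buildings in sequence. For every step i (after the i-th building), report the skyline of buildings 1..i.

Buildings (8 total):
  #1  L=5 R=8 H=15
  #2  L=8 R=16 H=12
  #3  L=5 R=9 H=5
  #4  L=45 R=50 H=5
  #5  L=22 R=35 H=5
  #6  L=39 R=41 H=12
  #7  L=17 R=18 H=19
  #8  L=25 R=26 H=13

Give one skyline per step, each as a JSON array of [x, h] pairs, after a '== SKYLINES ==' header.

== SKYLINES ==
[[5,15],[8,0]]
[[5,15],[8,12],[16,0]]
[[5,15],[8,12],[16,0]]
[[5,15],[8,12],[16,0],[45,5],[50,0]]
[[5,15],[8,12],[16,0],[22,5],[35,0],[45,5],[50,0]]
[[5,15],[8,12],[16,0],[22,5],[35,0],[39,12],[41,0],[45,5],[50,0]]
[[5,15],[8,12],[16,0],[17,19],[18,0],[22,5],[35,0],[39,12],[41,0],[45,5],[50,0]]
[[5,15],[8,12],[16,0],[17,19],[18,0],[22,5],[25,13],[26,5],[35,0],[39,12],[41,0],[45,5],[50,0]]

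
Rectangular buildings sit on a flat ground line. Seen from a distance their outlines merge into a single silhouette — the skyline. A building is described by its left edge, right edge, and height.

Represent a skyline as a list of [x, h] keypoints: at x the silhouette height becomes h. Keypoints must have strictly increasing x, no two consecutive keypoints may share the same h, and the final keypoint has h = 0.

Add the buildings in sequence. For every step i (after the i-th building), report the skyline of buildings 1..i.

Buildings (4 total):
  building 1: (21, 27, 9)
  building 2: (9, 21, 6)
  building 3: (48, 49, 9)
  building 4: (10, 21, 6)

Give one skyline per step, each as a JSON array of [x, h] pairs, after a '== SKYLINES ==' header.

== SKYLINES ==
[[21,9],[27,0]]
[[9,6],[21,9],[27,0]]
[[9,6],[21,9],[27,0],[48,9],[49,0]]
[[9,6],[21,9],[27,0],[48,9],[49,0]]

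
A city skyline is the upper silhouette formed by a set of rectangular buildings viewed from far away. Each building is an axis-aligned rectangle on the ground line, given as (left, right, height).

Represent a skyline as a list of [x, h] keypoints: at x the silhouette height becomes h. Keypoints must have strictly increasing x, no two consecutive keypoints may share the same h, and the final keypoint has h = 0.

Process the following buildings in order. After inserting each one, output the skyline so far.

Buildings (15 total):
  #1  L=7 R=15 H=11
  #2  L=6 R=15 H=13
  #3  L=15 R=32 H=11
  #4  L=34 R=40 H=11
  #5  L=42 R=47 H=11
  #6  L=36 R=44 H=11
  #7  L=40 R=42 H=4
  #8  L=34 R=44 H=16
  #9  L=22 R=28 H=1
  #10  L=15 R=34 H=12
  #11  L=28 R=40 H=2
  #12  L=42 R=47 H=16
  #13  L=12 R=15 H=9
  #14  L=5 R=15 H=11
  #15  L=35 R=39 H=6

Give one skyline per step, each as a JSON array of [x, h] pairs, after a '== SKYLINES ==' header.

== SKYLINES ==
[[7,11],[15,0]]
[[6,13],[15,0]]
[[6,13],[15,11],[32,0]]
[[6,13],[15,11],[32,0],[34,11],[40,0]]
[[6,13],[15,11],[32,0],[34,11],[40,0],[42,11],[47,0]]
[[6,13],[15,11],[32,0],[34,11],[47,0]]
[[6,13],[15,11],[32,0],[34,11],[47,0]]
[[6,13],[15,11],[32,0],[34,16],[44,11],[47,0]]
[[6,13],[15,11],[32,0],[34,16],[44,11],[47,0]]
[[6,13],[15,12],[34,16],[44,11],[47,0]]
[[6,13],[15,12],[34,16],[44,11],[47,0]]
[[6,13],[15,12],[34,16],[47,0]]
[[6,13],[15,12],[34,16],[47,0]]
[[5,11],[6,13],[15,12],[34,16],[47,0]]
[[5,11],[6,13],[15,12],[34,16],[47,0]]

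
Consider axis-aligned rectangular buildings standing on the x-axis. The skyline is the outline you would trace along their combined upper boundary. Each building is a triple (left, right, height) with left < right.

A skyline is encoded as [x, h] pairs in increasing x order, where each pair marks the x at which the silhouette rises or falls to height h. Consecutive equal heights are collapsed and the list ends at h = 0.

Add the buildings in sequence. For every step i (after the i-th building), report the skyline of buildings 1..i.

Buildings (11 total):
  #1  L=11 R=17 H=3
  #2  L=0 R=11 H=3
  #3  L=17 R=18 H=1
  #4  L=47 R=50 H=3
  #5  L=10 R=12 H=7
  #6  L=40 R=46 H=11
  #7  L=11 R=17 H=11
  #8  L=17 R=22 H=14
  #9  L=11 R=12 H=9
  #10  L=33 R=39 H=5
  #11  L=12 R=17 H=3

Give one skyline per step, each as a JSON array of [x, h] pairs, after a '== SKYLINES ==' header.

== SKYLINES ==
[[11,3],[17,0]]
[[0,3],[17,0]]
[[0,3],[17,1],[18,0]]
[[0,3],[17,1],[18,0],[47,3],[50,0]]
[[0,3],[10,7],[12,3],[17,1],[18,0],[47,3],[50,0]]
[[0,3],[10,7],[12,3],[17,1],[18,0],[40,11],[46,0],[47,3],[50,0]]
[[0,3],[10,7],[11,11],[17,1],[18,0],[40,11],[46,0],[47,3],[50,0]]
[[0,3],[10,7],[11,11],[17,14],[22,0],[40,11],[46,0],[47,3],[50,0]]
[[0,3],[10,7],[11,11],[17,14],[22,0],[40,11],[46,0],[47,3],[50,0]]
[[0,3],[10,7],[11,11],[17,14],[22,0],[33,5],[39,0],[40,11],[46,0],[47,3],[50,0]]
[[0,3],[10,7],[11,11],[17,14],[22,0],[33,5],[39,0],[40,11],[46,0],[47,3],[50,0]]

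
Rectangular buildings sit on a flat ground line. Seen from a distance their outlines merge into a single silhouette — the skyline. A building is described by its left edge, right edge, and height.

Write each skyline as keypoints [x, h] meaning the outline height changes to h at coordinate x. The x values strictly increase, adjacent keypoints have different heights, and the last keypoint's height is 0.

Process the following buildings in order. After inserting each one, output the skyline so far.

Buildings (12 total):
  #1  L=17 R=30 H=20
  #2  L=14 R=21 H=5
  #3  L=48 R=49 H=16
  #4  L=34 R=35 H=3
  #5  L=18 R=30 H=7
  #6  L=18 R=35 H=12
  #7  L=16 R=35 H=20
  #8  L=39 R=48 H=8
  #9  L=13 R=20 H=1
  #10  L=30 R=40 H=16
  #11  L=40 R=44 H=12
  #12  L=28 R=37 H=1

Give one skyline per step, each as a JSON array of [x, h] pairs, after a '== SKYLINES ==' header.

== SKYLINES ==
[[17,20],[30,0]]
[[14,5],[17,20],[30,0]]
[[14,5],[17,20],[30,0],[48,16],[49,0]]
[[14,5],[17,20],[30,0],[34,3],[35,0],[48,16],[49,0]]
[[14,5],[17,20],[30,0],[34,3],[35,0],[48,16],[49,0]]
[[14,5],[17,20],[30,12],[35,0],[48,16],[49,0]]
[[14,5],[16,20],[35,0],[48,16],[49,0]]
[[14,5],[16,20],[35,0],[39,8],[48,16],[49,0]]
[[13,1],[14,5],[16,20],[35,0],[39,8],[48,16],[49,0]]
[[13,1],[14,5],[16,20],[35,16],[40,8],[48,16],[49,0]]
[[13,1],[14,5],[16,20],[35,16],[40,12],[44,8],[48,16],[49,0]]
[[13,1],[14,5],[16,20],[35,16],[40,12],[44,8],[48,16],[49,0]]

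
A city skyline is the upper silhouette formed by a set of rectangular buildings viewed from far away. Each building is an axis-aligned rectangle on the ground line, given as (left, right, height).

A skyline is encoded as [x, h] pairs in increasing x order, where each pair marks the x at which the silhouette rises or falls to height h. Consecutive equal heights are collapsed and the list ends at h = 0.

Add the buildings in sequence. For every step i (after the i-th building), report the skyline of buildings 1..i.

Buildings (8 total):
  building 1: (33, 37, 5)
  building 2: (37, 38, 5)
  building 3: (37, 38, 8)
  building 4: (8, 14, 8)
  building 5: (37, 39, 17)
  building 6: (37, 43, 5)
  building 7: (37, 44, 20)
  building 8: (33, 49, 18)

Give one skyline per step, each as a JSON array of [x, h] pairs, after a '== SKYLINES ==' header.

== SKYLINES ==
[[33,5],[37,0]]
[[33,5],[38,0]]
[[33,5],[37,8],[38,0]]
[[8,8],[14,0],[33,5],[37,8],[38,0]]
[[8,8],[14,0],[33,5],[37,17],[39,0]]
[[8,8],[14,0],[33,5],[37,17],[39,5],[43,0]]
[[8,8],[14,0],[33,5],[37,20],[44,0]]
[[8,8],[14,0],[33,18],[37,20],[44,18],[49,0]]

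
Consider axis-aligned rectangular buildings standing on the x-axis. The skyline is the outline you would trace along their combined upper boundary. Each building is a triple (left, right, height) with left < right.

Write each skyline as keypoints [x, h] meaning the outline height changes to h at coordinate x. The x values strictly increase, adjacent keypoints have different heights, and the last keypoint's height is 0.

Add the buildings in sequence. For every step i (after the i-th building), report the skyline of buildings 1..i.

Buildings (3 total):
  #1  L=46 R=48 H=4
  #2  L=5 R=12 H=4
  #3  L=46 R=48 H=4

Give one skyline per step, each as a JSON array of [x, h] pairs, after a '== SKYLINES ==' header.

== SKYLINES ==
[[46,4],[48,0]]
[[5,4],[12,0],[46,4],[48,0]]
[[5,4],[12,0],[46,4],[48,0]]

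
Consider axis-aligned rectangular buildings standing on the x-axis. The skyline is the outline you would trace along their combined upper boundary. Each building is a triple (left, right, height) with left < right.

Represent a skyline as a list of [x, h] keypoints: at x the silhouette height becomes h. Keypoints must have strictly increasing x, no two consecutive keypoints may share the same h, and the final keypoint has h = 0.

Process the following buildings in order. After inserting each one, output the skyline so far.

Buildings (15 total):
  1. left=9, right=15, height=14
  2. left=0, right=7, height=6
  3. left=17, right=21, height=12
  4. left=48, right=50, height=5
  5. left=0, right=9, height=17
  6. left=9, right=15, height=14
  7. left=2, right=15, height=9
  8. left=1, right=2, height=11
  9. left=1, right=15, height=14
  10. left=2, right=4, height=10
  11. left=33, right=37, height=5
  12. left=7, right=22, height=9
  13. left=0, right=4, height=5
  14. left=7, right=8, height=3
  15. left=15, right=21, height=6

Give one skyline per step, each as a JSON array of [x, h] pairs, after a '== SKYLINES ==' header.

== SKYLINES ==
[[9,14],[15,0]]
[[0,6],[7,0],[9,14],[15,0]]
[[0,6],[7,0],[9,14],[15,0],[17,12],[21,0]]
[[0,6],[7,0],[9,14],[15,0],[17,12],[21,0],[48,5],[50,0]]
[[0,17],[9,14],[15,0],[17,12],[21,0],[48,5],[50,0]]
[[0,17],[9,14],[15,0],[17,12],[21,0],[48,5],[50,0]]
[[0,17],[9,14],[15,0],[17,12],[21,0],[48,5],[50,0]]
[[0,17],[9,14],[15,0],[17,12],[21,0],[48,5],[50,0]]
[[0,17],[9,14],[15,0],[17,12],[21,0],[48,5],[50,0]]
[[0,17],[9,14],[15,0],[17,12],[21,0],[48,5],[50,0]]
[[0,17],[9,14],[15,0],[17,12],[21,0],[33,5],[37,0],[48,5],[50,0]]
[[0,17],[9,14],[15,9],[17,12],[21,9],[22,0],[33,5],[37,0],[48,5],[50,0]]
[[0,17],[9,14],[15,9],[17,12],[21,9],[22,0],[33,5],[37,0],[48,5],[50,0]]
[[0,17],[9,14],[15,9],[17,12],[21,9],[22,0],[33,5],[37,0],[48,5],[50,0]]
[[0,17],[9,14],[15,9],[17,12],[21,9],[22,0],[33,5],[37,0],[48,5],[50,0]]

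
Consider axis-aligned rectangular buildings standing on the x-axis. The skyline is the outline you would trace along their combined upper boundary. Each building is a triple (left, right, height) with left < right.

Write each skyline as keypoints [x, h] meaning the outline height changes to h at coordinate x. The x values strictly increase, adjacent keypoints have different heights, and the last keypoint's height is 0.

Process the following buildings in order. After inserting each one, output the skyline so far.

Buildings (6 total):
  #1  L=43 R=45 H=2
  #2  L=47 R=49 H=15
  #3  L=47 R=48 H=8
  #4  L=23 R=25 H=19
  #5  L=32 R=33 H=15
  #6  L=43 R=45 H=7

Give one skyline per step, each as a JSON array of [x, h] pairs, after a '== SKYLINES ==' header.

== SKYLINES ==
[[43,2],[45,0]]
[[43,2],[45,0],[47,15],[49,0]]
[[43,2],[45,0],[47,15],[49,0]]
[[23,19],[25,0],[43,2],[45,0],[47,15],[49,0]]
[[23,19],[25,0],[32,15],[33,0],[43,2],[45,0],[47,15],[49,0]]
[[23,19],[25,0],[32,15],[33,0],[43,7],[45,0],[47,15],[49,0]]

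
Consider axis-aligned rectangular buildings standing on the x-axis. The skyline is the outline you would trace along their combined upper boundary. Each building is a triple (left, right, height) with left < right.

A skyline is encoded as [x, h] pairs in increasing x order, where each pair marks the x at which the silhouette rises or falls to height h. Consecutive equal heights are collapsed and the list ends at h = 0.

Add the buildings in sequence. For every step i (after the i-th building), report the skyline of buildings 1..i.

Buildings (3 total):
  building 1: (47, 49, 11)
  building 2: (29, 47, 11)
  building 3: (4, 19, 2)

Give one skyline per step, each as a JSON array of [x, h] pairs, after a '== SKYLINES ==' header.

== SKYLINES ==
[[47,11],[49,0]]
[[29,11],[49,0]]
[[4,2],[19,0],[29,11],[49,0]]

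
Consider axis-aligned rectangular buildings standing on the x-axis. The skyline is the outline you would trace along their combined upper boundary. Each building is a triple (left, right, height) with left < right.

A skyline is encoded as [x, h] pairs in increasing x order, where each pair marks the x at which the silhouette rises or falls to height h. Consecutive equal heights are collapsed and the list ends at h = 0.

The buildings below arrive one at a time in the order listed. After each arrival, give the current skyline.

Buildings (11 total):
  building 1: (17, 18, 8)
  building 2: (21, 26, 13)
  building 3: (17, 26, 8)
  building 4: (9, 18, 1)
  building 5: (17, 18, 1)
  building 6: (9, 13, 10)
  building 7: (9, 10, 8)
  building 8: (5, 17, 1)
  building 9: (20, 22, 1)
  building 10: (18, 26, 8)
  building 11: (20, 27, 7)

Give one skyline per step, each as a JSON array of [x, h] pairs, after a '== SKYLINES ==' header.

== SKYLINES ==
[[17,8],[18,0]]
[[17,8],[18,0],[21,13],[26,0]]
[[17,8],[21,13],[26,0]]
[[9,1],[17,8],[21,13],[26,0]]
[[9,1],[17,8],[21,13],[26,0]]
[[9,10],[13,1],[17,8],[21,13],[26,0]]
[[9,10],[13,1],[17,8],[21,13],[26,0]]
[[5,1],[9,10],[13,1],[17,8],[21,13],[26,0]]
[[5,1],[9,10],[13,1],[17,8],[21,13],[26,0]]
[[5,1],[9,10],[13,1],[17,8],[21,13],[26,0]]
[[5,1],[9,10],[13,1],[17,8],[21,13],[26,7],[27,0]]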